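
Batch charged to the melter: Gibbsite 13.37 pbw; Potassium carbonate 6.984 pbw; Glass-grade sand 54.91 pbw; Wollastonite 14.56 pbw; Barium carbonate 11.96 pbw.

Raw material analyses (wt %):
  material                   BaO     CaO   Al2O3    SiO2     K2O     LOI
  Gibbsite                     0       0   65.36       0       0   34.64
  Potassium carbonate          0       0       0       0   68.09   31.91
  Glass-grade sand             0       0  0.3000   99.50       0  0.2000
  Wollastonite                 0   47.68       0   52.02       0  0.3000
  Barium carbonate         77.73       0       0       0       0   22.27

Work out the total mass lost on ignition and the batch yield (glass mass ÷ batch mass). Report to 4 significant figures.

LOI loss = 9.677 pbw; glass = 92.11 pbw; yield = 90.49%

Working values are shown (rounded to four significant digits) on the page; all internal work runs at exact precision from start to finish; every reported figure receives exactly one rounding; all derived quantities (the five compositions, the yield, LOI, totals, glass mass) are rebuilt from the weighed amounts per 92.11 pbw of glass at full float precision, as given in question or answer.
Each material's LOI contribution:
  Gibbsite: 13.37 × 0.3464 = 4.631 pbw
  Potassium carbonate: 6.984 × 0.3191 = 2.229 pbw
  Glass-grade sand: 54.91 × 0.002000 = 0.1098 pbw
  Wollastonite: 14.56 × 0.003000 = 0.04368 pbw
  Barium carbonate: 11.96 × 0.2227 = 2.663 pbw
Total LOI = 9.677 pbw
Glass = batch − LOI = 101.8 − 9.677 = 92.11 pbw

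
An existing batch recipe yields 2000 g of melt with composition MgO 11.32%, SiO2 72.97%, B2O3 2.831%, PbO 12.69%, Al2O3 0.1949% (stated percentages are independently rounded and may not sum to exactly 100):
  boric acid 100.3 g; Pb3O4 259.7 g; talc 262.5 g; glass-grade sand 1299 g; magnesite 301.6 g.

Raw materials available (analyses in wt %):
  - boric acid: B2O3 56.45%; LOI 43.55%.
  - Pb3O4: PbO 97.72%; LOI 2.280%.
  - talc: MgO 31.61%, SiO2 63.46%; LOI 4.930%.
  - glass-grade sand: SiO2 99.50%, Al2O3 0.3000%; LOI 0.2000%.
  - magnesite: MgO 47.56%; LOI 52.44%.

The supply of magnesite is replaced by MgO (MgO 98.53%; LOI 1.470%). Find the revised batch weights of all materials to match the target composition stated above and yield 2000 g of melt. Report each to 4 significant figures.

The whole derivation runs at full precision through every step; mid-chain values are displayed (rounded to 4 significant digits) across the worked steps. Each reported result is rounded only once — the derived quantities are rebuilt in exact precision (net glass mass, the five compositions, the yield, LOI, totals) starting from the weights per 2000 g of glass, exactly as printed in problem or answer.
Oxide mass targets, per 2000 g melt:
  MgO: 11.32% × 2000 = 226.4 g
  SiO2: 72.97% × 2000 = 1459 g
  B2O3: 2.831% × 2000 = 56.62 g
  PbO: 12.69% × 2000 = 253.8 g
  Al2O3: 0.1949% × 2000 = 3.898 g
Checking each oxide sum using the reported weights, on the stated basis (oxide sums agree with the targets once rounding is allowed for):
  MgO: 262.5·0.3161 + 145.6·0.9853 = 226.4 g (target 226.4 g)
  SiO2: 262.5·0.6346 + 1299·0.9950 = 1459 g (target 1459 g)
  B2O3: 100.3·0.5645 = 56.62 g (target 56.62 g)
  PbO: 259.7·0.9772 = 253.8 g (target 253.8 g)
  Al2O3: 1299·0.003000 = 3.897 g (target 3.898 g)
Glass-mass closure: the batch minus its LOI: 2000 g (targets for the oxides total 2000 g; with the basis standing at 2000 g — deltas are rounding alone).
Total batch = Σ batch = 2067 g; loss to ignition Σ batch·LOI = 67.28 g; glass ÷ batch gives a yield of 96.75%.

Revised batch per 2000 g melt:
  boric acid: 100.3 g
  Pb3O4: 259.7 g
  talc: 262.5 g
  glass-grade sand: 1299 g
  MgO: 145.6 g
Total batch = 2067 g; LOI loss = 67.28 g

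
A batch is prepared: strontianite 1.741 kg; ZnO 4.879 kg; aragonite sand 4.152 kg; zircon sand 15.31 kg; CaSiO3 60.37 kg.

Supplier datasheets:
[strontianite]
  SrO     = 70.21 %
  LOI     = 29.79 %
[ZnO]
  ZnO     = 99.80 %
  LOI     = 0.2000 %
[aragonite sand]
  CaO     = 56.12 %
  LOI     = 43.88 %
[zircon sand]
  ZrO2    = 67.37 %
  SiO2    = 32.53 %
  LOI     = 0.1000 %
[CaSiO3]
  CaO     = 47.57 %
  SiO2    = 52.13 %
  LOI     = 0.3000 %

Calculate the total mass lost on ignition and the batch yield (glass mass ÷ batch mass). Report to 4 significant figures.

The working math keeps exact precision through every step — mid-chain values are rounded to 4 significant digits when quoted; every reported number is rounded just once — all derived quantities, which include glass mass, yield, the five compositions, the totals, ignition loss, are recomputed in full precision, as written in the problem or answer text, starting from the weights for 83.91 kg of glass.
Per-material ignition loss:
  strontianite: 1.741 × 0.2979 = 0.5186 kg
  ZnO: 4.879 × 0.002000 = 0.009758 kg
  aragonite sand: 4.152 × 0.4388 = 1.822 kg
  zircon sand: 15.31 × 0.001000 = 0.01531 kg
  CaSiO3: 60.37 × 0.003000 = 0.1811 kg
Total LOI = 2.547 kg
Glass = batch − LOI = 86.45 − 2.547 = 83.91 kg

LOI loss = 2.547 kg; glass = 83.91 kg; yield = 97.05%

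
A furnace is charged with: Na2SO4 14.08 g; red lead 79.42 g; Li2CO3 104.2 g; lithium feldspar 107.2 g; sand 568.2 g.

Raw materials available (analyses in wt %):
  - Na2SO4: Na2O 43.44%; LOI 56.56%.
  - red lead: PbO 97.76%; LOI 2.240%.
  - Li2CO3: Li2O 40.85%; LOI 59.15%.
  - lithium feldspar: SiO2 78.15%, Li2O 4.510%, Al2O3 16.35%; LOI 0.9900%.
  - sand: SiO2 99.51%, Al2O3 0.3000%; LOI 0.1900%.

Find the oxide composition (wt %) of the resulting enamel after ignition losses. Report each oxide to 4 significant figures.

The working math carries full precision at all times; intermediates are rounded to four significant digits wherever printed; each reported figure sees exactly one rounding; the derived quantities, including the yield, net glass mass, five oxide percentages, totals, LOI, are carried using the weight values on 799.6 g of glass in full precision as set out in the problem or the answer.
Oxide-by-oxide delivered mass:
  SiO2: 107.2·0.7815 + 568.2·0.9951 = 649.2 g
  Li2O: 104.2·0.4085 + 107.2·0.04510 = 47.40 g
  Al2O3: 107.2·0.1635 + 568.2·0.003000 = 19.23 g
  Na2O: 14.08·0.4344 = 6.116 g
  PbO: 79.42·0.9776 = 77.64 g
LOI: 14.08·0.5656 + 79.42·0.02240 + 104.2·0.5915 + 107.2·0.009900 + 568.2·0.001900 = 73.52 g
The glass mass, total less LOI, = 873.1 − 73.52 = 799.6 g (= the summed oxide contributions)
wt %: oxide over glass, times 100

Glass mass = 799.6 g (batch 873.1 − LOI 73.52).
Composition: SiO2 81.19%, Li2O 5.928%, Al2O3 2.405%, Na2O 0.7649%, PbO 9.710%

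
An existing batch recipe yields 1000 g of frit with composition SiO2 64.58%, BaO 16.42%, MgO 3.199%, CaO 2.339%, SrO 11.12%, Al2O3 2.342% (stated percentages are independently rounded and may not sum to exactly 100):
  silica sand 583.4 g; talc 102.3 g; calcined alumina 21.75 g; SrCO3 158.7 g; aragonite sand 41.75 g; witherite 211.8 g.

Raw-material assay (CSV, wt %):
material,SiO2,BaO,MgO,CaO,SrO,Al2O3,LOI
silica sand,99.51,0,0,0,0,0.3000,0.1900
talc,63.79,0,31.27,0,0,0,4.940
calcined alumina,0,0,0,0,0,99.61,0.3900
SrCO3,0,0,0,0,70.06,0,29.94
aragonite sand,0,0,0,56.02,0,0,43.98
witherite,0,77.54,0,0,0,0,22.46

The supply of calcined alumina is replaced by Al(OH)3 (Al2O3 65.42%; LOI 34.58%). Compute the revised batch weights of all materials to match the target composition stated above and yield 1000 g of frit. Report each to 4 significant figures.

The working math carries full precision through the solve; the intermediate values are shown (rounded to four significant figures) alongside each step — a single rounding completes each reported value; derived quantities are recomputed in full precision (totals, the yield, LOI, six oxide percentages, net glass mass) starting from the weights on 1000 g of glass, as written in either problem or answer.
The oxide mass targets at 1000 g frit:
  SiO2: 64.58% × 1000 = 645.8 g
  BaO: 16.42% × 1000 = 164.2 g
  MgO: 3.199% × 1000 = 31.99 g
  CaO: 2.339% × 1000 = 23.39 g
  SrO: 11.12% × 1000 = 111.2 g
  Al2O3: 2.342% × 1000 = 23.42 g
Sums-versus-targets review using the reported weights, for the quoted basis mass (each sum matches its target mass up to rounding of the answer):
  SiO2: 583.4·0.9951 + 102.3·0.6379 = 645.8 g (target 645.8 g)
  BaO: 211.8·0.7754 = 164.2 g (target 164.2 g)
  MgO: 102.3·0.3127 = 31.99 g (target 31.99 g)
  CaO: 41.75·0.5602 = 23.39 g (target 23.39 g)
  SrO: 158.7·0.7006 = 111.2 g (target 111.2 g)
  Al2O3: 583.4·0.003000 + 33.12·0.6542 = 23.42 g (target 23.42 g)
Mass balance on the glass: the batch minus its LOI: 1000 g (summing oxide targets gives 1000 g; stated basis 1000 g — a pure rounding effect).
Whole-batch sum: Σ batch = 1131 g; loss to ignition Σ batch·LOI = 131.1 g; yield = glass ÷ total batch = 88.41%.

Revised batch per 1000 g frit:
  silica sand: 583.4 g
  talc: 102.3 g
  Al(OH)3: 33.12 g
  SrCO3: 158.7 g
  aragonite sand: 41.75 g
  witherite: 211.8 g
Total batch = 1131 g; LOI loss = 131.1 g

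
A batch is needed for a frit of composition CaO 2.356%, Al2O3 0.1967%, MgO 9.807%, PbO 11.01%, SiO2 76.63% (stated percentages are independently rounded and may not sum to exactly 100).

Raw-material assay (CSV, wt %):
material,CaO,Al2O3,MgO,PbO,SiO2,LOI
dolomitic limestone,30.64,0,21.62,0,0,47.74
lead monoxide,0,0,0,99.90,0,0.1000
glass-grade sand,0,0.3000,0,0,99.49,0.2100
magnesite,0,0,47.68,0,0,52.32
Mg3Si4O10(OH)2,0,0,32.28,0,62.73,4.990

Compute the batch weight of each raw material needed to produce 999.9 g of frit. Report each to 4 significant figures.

Rounding to 4 significant digits applies to each intermediate as shown; exact precision is maintained from first step to last — every reported value takes exactly one rounding — the derived quantities are carried in full float precision (yield, five oxide percentages, net glass mass, the totals, LOI) from the weighed amounts for 999.9 g of glass as written in problem or answer.
Oxide mass targets, per 999.9 g frit:
  CaO: 2.356% × 999.9 = 23.56 g
  Al2O3: 0.1967% × 999.9 = 1.967 g
  MgO: 9.807% × 999.9 = 98.06 g
  PbO: 11.01% × 999.9 = 110.1 g
  SiO2: 76.63% × 999.9 = 766.2 g
Balance tally, oxide-wise, given the weights on record, relative to the basis at hand (summed amounts equal target values within answer rounding):
  CaO: 76.89·0.3064 = 23.56 g (target 23.56 g)
  Al2O3: 655.6·0.003000 = 1.967 g (target 1.967 g)
  MgO: 76.89·0.2162 + 47.80·0.4768 + 181.7·0.3228 = 98.07 g (target 98.06 g)
  PbO: 110.2·0.9990 = 110.1 g (target 110.1 g)
  SiO2: 655.6·0.9949 + 181.7·0.6273 = 766.2 g (target 766.2 g)
Consistency of the glass mass: batch Σ − ignition loss = 999.9 g (per-oxide target masses sum to 999.9 g; with the basis standing at 999.9 g — any gap is answer rounding).
Whole-batch sum: Σ batch = 1072 g; the LOI term Σ batch·LOI equals 72.27 g; yield: glass divided by total = 93.26%.

Batch per 999.9 g frit:
  dolomitic limestone: 76.89 g
  lead monoxide: 110.2 g
  glass-grade sand: 655.6 g
  magnesite: 47.80 g
  Mg3Si4O10(OH)2: 181.7 g
Total batch = 1072 g; LOI loss = 72.27 g; yield = 93.26%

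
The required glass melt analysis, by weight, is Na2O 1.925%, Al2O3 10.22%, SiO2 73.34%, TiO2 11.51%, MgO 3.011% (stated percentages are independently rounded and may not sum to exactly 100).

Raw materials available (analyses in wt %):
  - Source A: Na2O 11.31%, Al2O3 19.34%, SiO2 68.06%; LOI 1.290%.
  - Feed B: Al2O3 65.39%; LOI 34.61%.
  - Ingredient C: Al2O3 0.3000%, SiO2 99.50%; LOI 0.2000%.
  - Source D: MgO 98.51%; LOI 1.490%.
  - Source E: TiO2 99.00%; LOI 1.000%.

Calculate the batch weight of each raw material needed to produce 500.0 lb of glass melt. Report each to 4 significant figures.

Values along the way are printed (rounded to 4 significant digits) as written. The whole derivation holds full precision throughout — exactly one rounding lands on every reported number; the derived quantities are recomputed from the weighed amounts for 500.0 lb of glass at full precision (five oxide percentages, yield, totals, glass mass, ignition loss), exactly as printed in the question or the answer.
Target masses of each oxide per 500.0 lb glass melt:
  Na2O: 1.925% × 500.0 = 9.625 lb
  Al2O3: 10.22% × 500.0 = 51.10 lb
  SiO2: 73.34% × 500.0 = 366.7 lb
  TiO2: 11.51% × 500.0 = 57.55 lb
  MgO: 3.011% × 500.0 = 15.06 lb
Mass-balance tally per oxide on the weights just shown, relative to the basis at hand (every target is met by its sum up to rounding of the answer):
  Na2O: 85.10·0.1131 = 9.625 lb (target 9.625 lb)
  Al2O3: 85.10·0.1934 + 51.55·0.6539 + 310.3·0.003000 = 51.10 lb (target 51.10 lb)
  SiO2: 85.10·0.6806 + 310.3·0.9950 = 366.7 lb (target 366.7 lb)
  TiO2: 58.13·0.9900 = 57.55 lb (target 57.55 lb)
  MgO: 15.28·0.9851 = 15.05 lb (target 15.06 lb)
Mass balance on the glass: Σ batch − LOI loss = 500.0 lb (summing oxide targets gives 500.0 lb; the stated basis being 500.0 lb — any gap is answer rounding).
Total batch = Σ batch = 520.4 lb; ignition loss, Σ(batch × LOI) = 20.37 lb; the yield ratio, glass ÷ batch: 96.09%.

Batch per 500.0 lb glass melt:
  Source A: 85.10 lb
  Feed B: 51.55 lb
  Ingredient C: 310.3 lb
  Source D: 15.28 lb
  Source E: 58.13 lb
Total batch = 520.4 lb; LOI loss = 20.37 lb; yield = 96.09%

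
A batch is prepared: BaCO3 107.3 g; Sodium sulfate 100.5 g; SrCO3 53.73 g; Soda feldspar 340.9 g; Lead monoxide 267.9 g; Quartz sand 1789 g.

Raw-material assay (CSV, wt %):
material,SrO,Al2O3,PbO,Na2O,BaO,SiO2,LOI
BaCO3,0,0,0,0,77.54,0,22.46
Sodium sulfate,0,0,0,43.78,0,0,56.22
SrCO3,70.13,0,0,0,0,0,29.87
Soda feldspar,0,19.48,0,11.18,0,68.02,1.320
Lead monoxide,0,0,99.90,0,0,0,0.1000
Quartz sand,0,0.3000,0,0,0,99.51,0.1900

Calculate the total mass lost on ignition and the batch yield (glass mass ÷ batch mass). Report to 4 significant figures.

Values along the way are displayed, rounded to four significant figures, on the page. Exact precision is kept through every step — a single rounding yields each reported value — all derived quantities are re-derived from the weighed amounts at 2555 g of glass at full precision (glass mass, the yield, totals, ignition loss, the six compositions), exactly as printed in problem or answer.
Each material's LOI contribution:
  BaCO3: 107.3 × 0.2246 = 24.10 g
  Sodium sulfate: 100.5 × 0.5622 = 56.50 g
  SrCO3: 53.73 × 0.2987 = 16.05 g
  Soda feldspar: 340.9 × 0.01320 = 4.500 g
  Lead monoxide: 267.9 × 0.001000 = 0.2679 g
  Quartz sand: 1789 × 0.001900 = 3.399 g
Total LOI = 104.8 g
Glass = batch − LOI = 2659 − 104.8 = 2555 g

LOI loss = 104.8 g; glass = 2555 g; yield = 96.06%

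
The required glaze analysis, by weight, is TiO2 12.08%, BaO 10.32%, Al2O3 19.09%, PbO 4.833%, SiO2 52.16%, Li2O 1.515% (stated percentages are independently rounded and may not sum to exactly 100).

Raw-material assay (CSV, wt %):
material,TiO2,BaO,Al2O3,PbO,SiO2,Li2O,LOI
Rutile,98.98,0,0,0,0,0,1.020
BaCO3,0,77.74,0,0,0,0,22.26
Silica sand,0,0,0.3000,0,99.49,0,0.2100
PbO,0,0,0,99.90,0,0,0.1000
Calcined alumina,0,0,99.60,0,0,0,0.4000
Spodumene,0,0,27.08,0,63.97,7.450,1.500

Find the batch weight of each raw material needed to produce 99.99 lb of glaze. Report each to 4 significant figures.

The intermediate values are shown, rounded to four significant figures, within the worked lines — each numeric step maintains full precision from start to finish; each reported number is rounded once only. Derived quantities are recomputed at full float precision (the totals, ignition loss, glass mass, yield, six oxide percentages) from the batch weights on 99.99 lb of glass as given in either problem or answer.
Oxide-by-oxide targets in 99.99 lb glaze:
  TiO2: 12.08% × 99.99 = 12.08 lb
  BaO: 10.32% × 99.99 = 10.32 lb
  Al2O3: 19.09% × 99.99 = 19.09 lb
  PbO: 4.833% × 99.99 = 4.833 lb
  SiO2: 52.16% × 99.99 = 52.15 lb
  Li2O: 1.515% × 99.99 = 1.515 lb
Mass-balance tally per oxide applying the batch weights above, relative to the basis at hand (summed amounts equal target values inside rounding margins):
  TiO2: 12.20·0.9898 = 12.08 lb (target 12.08 lb)
  BaO: 13.27·0.7774 = 10.32 lb (target 10.32 lb)
  Al2O3: 39.35·0.003000 + 13.52·0.9960 + 20.33·0.2708 = 19.09 lb (target 19.09 lb)
  PbO: 4.837·0.9990 = 4.832 lb (target 4.833 lb)
  SiO2: 39.35·0.9949 + 20.33·0.6397 = 52.15 lb (target 52.15 lb)
  Li2O: 20.33·0.07450 = 1.515 lb (target 1.515 lb)
Glass-mass sanity pass: batch Σ − ignition loss = 99.98 lb (oxide target masses add up to 99.99 lb; basis as stated: 99.99 lb — any gap is answer rounding).
Batch total: Σ batch = 103.5 lb; ignition loss, Σ(batch × LOI) = 3.525 lb; the yield ratio, glass ÷ batch: 96.59%.

Batch per 99.99 lb glaze:
  Rutile: 12.20 lb
  BaCO3: 13.27 lb
  Silica sand: 39.35 lb
  PbO: 4.837 lb
  Calcined alumina: 13.52 lb
  Spodumene: 20.33 lb
Total batch = 103.5 lb; LOI loss = 3.525 lb; yield = 96.59%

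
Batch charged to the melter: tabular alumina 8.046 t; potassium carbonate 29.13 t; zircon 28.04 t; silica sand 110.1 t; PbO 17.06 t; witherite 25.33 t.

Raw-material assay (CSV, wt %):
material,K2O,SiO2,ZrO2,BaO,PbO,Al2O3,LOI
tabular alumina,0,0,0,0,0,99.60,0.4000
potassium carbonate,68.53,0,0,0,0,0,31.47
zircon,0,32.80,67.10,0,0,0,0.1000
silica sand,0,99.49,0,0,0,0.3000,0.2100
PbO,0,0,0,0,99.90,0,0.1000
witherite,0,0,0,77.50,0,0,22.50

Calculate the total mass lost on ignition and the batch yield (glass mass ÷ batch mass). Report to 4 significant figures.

The intermediate values appear rounded off to 4 significant figures between the steps — the whole derivation holds full precision in all steps. Exactly one rounding is applied to each reported result; derived quantities (net glass mass, totals, ignition loss, six oxide percentages, yield) are re-derived using the weight values for 202.5 t of glass at full precision precisely as stated by the problem or answer text.
Per-material ignition loss:
  tabular alumina: 8.046 × 0.004000 = 0.03218 t
  potassium carbonate: 29.13 × 0.3147 = 9.167 t
  zircon: 28.04 × 0.001000 = 0.02804 t
  silica sand: 110.1 × 0.002100 = 0.2312 t
  PbO: 17.06 × 0.001000 = 0.01706 t
  witherite: 25.33 × 0.2250 = 5.699 t
Total LOI = 15.17 t
Glass = batch − LOI = 217.7 − 15.17 = 202.5 t

LOI loss = 15.17 t; glass = 202.5 t; yield = 93.03%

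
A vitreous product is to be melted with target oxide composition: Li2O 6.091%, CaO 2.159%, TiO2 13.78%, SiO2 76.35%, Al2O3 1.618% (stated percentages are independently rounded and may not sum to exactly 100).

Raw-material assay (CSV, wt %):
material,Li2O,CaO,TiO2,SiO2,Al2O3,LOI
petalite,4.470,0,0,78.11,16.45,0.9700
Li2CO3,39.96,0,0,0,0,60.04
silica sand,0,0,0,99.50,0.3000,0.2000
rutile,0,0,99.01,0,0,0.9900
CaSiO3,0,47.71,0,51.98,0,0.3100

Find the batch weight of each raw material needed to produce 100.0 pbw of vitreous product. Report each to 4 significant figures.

The whole derivation carries full precision through the solve. In-progress results are printed rounded to four significant digits. Each reported figure is rounded only once; derived quantities (LOI, net glass mass, the five compositions, yield, totals) are re-derived in full float precision from the weighed amounts on 100.0 pbw of glass, exactly as printed in the problem or answer text.
The oxide mass targets at 100.0 pbw vitreous product:
  Li2O: 6.091% × 100.0 = 6.091 pbw
  CaO: 2.159% × 100.0 = 2.159 pbw
  TiO2: 13.78% × 100.0 = 13.78 pbw
  SiO2: 76.35% × 100.0 = 76.35 pbw
  Al2O3: 1.618% × 100.0 = 1.618 pbw
A balance pass over the oxides, with the batch weights as given, under the basis named above (sums match the target masses once rounding is allowed for):
  Li2O: 8.603·0.04470 + 14.28·0.3996 = 6.091 pbw (target 6.091 pbw)
  CaO: 4.525·0.4771 = 2.159 pbw (target 2.159 pbw)
  TiO2: 13.92·0.9901 = 13.78 pbw (target 13.78 pbw)
  SiO2: 8.603·0.7811 + 67.62·0.9950 + 4.525·0.5198 = 76.35 pbw (target 76.35 pbw)
  Al2O3: 8.603·0.1645 + 67.62·0.003000 = 1.618 pbw (target 1.618 pbw)
Glass-mass sanity pass: total charge less LOI = 100.0 pbw (the Σ of target masses is 100.0 pbw; against the stated basis, 100.0 pbw — any gap is answer rounding).
Batch total: Σ batch = 108.9 pbw; loss to ignition Σ batch·LOI = 8.944 pbw; yield: glass divided by total = 91.79%.

Batch per 100.0 pbw vitreous product:
  petalite: 8.603 pbw
  Li2CO3: 14.28 pbw
  silica sand: 67.62 pbw
  rutile: 13.92 pbw
  CaSiO3: 4.525 pbw
Total batch = 108.9 pbw; LOI loss = 8.944 pbw; yield = 91.79%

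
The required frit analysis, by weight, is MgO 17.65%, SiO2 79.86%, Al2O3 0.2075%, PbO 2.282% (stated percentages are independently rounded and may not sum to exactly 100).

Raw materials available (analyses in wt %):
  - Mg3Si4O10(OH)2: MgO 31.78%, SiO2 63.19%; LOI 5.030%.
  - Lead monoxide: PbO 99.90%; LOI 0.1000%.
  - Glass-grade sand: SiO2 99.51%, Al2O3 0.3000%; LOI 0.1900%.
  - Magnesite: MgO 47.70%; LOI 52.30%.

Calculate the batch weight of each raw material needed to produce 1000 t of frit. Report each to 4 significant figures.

In-progress results are shown, with 4-significant-digit rounding, as written. The working math holds exact precision in all steps; every reported figure is rounded just once — all derived quantities, which include the yield, four oxide percentages, totals, LOI, net glass mass, are rebuilt at full float precision, exactly as printed in either problem or answer, from the weighed amounts for 1000 t of glass.
Target oxide masses per 1000 t frit:
  MgO: 17.65% × 1000 = 176.5 t
  SiO2: 79.86% × 1000 = 798.6 t
  Al2O3: 0.2075% × 1000 = 2.075 t
  PbO: 2.282% × 1000 = 22.82 t
Per-oxide balance check applying the batch weights above, for the quoted basis mass (target by target, the sums agree inside rounding margins):
  MgO: 174.6·0.3178 + 253.7·0.4770 = 176.5 t (target 176.5 t)
  SiO2: 174.6·0.6319 + 691.7·0.9951 = 798.6 t (target 798.6 t)
  Al2O3: 691.7·0.003000 = 2.075 t (target 2.075 t)
  PbO: 22.84·0.9990 = 22.82 t (target 22.82 t)
Consistency of the glass mass: total charge less LOI = 1000 t (summing oxide targets gives 1000 t; against the stated basis, 1000 t — rounding explains the deltas).
Batch grand total — Σ batch = 1143 t; LOI loss = Σ batch·LOI = 142.8 t; yield = glass ÷ total batch = 87.50%.

Batch per 1000 t frit:
  Mg3Si4O10(OH)2: 174.6 t
  Lead monoxide: 22.84 t
  Glass-grade sand: 691.7 t
  Magnesite: 253.7 t
Total batch = 1143 t; LOI loss = 142.8 t; yield = 87.50%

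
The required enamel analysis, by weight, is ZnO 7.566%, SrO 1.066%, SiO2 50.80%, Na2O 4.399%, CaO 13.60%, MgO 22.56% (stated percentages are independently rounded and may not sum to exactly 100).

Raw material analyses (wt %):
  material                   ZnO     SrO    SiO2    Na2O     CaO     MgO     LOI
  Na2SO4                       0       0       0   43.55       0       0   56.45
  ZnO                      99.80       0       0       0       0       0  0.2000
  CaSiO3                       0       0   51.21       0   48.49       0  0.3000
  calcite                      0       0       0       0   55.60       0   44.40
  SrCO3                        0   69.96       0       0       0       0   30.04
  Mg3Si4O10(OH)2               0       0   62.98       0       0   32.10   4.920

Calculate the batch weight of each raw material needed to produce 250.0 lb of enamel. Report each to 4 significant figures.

Each numeric step maintains full precision end to end; intermediates appear rounded off to 4 significant figures on the page; every reported number takes a single rounding. Derived quantities, which include the six compositions, totals, the yield, glass mass, ignition loss, are recomputed in exact precision, as given in question or answer, starting from the weights at 250.0 lb of glass.
The oxide mass targets at 250.0 lb enamel:
  ZnO: 7.566% × 250.0 = 18.92 lb
  SrO: 1.066% × 250.0 = 2.665 lb
  SiO2: 50.80% × 250.0 = 127.0 lb
  Na2O: 4.399% × 250.0 = 11.00 lb
  CaO: 13.60% × 250.0 = 34.00 lb
  MgO: 22.56% × 250.0 = 56.40 lb
Oxide-by-oxide audit per the reported batch figures, for the quoted basis mass (summed amounts equal target values modulo rounding of the values):
  ZnO: 18.95·0.9980 = 18.91 lb (target 18.92 lb)
  SrO: 3.809·0.6996 = 2.665 lb (target 2.665 lb)
  SiO2: 31.91·0.5121 + 175.7·0.6298 = 127.0 lb (target 127.0 lb)
  Na2O: 25.25·0.4355 = 11.00 lb (target 11.00 lb)
  CaO: 31.91·0.4849 + 33.32·0.5560 = 34.00 lb (target 34.00 lb)
  MgO: 175.7·0.3210 = 56.40 lb (target 56.40 lb)
Auditing the glass mass value: the batch minus its LOI: 250.0 lb (per-oxide target masses sum to 250.0 lb; with the basis standing at 250.0 lb — any gap is answer rounding).
Total batch = Σ batch = 288.9 lb; the LOI term Σ batch·LOI equals 38.97 lb; yield, glass over the total, = 86.51%.

Batch per 250.0 lb enamel:
  Na2SO4: 25.25 lb
  ZnO: 18.95 lb
  CaSiO3: 31.91 lb
  calcite: 33.32 lb
  SrCO3: 3.809 lb
  Mg3Si4O10(OH)2: 175.7 lb
Total batch = 288.9 lb; LOI loss = 38.97 lb; yield = 86.51%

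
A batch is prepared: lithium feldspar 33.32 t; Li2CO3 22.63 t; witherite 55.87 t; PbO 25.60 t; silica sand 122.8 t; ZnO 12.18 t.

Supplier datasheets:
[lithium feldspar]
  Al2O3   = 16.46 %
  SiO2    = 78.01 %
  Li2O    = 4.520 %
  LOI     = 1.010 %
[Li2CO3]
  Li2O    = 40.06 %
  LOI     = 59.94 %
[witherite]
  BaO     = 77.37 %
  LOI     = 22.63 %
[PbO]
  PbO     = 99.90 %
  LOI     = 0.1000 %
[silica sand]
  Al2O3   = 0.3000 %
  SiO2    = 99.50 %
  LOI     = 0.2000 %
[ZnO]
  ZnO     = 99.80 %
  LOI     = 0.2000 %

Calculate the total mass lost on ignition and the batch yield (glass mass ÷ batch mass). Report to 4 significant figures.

Exact precision is maintained at every stage; intermediates are shown rounded to four significant figures in the printout; every reported number carries a single rounding. Derived quantities (LOI, the six compositions, glass mass, the totals, the yield) are rebuilt from the weighed amounts at 245.6 t of glass in exact precision, exactly as printed in question or answer.
Ignition loss by material:
  lithium feldspar: 33.32 × 0.01010 = 0.3365 t
  Li2CO3: 22.63 × 0.5994 = 13.56 t
  witherite: 55.87 × 0.2263 = 12.64 t
  PbO: 25.60 × 0.001000 = 0.02560 t
  silica sand: 122.8 × 0.002000 = 0.2456 t
  ZnO: 12.18 × 0.002000 = 0.02436 t
Total LOI = 26.84 t
Glass = batch − LOI = 272.4 − 26.84 = 245.6 t

LOI loss = 26.84 t; glass = 245.6 t; yield = 90.15%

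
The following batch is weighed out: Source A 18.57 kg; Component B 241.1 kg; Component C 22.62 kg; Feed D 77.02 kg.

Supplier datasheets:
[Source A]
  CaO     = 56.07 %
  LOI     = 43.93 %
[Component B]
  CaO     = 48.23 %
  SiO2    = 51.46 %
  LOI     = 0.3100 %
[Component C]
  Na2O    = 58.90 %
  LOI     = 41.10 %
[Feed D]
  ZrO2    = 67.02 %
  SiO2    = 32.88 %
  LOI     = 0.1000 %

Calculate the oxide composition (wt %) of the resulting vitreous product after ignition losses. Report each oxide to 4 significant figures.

Glass mass = 341.0 kg (batch 359.3 − LOI 18.28).
Composition: Na2O 3.907%, ZrO2 15.14%, CaO 37.15%, SiO2 43.81%

Intermediates are displayed rounded to four significant figures in the printout. All arithmetic holds full float precision from first step to last. A single rounding finalizes every reported number — all derived quantities, which include yield, four oxide percentages, glass mass, the totals, ignition loss, are recomputed in full precision, as set out in problem or answer, from the weighed amounts per 341.0 kg of glass.
Per-oxide mass from batch:
  Na2O: 22.62·0.5890 = 13.32 kg
  ZrO2: 77.02·0.6702 = 51.62 kg
  CaO: 18.57·0.5607 + 241.1·0.4823 = 126.7 kg
  SiO2: 241.1·0.5146 + 77.02·0.3288 = 149.4 kg
LOI: 18.57·0.4393 + 241.1·0.003100 + 22.62·0.4110 + 77.02·0.001000 = 18.28 kg
Resulting glass, batch − LOI: 359.3 − 18.28 = 341.0 kg (= the summed oxide contributions)
each oxide over glass, ×100, is wt %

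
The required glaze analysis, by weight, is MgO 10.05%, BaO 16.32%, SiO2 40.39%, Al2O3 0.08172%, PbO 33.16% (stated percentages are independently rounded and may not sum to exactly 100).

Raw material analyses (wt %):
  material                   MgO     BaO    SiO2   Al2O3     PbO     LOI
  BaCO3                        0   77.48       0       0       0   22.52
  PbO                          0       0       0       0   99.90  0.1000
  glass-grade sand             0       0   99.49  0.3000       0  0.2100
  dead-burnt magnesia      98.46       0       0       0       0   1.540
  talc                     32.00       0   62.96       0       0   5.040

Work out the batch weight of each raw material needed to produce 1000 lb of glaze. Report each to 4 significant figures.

Batch per 1000 lb glaze:
  BaCO3: 210.6 lb
  PbO: 331.9 lb
  glass-grade sand: 272.4 lb
  dead-burnt magnesia: 33.47 lb
  talc: 211.1 lb
Total batch = 1059 lb; LOI loss = 59.49 lb; yield = 94.39%

Values along the way are displayed (rounded to four significant figures) at each printed step; each numeric step carries full precision from first step to last; every reported number is rounded a single time — derived quantities (ignition loss, totals, the yield, glass mass, five oxide percentages) are carried in full precision from the batch weights per 1000 lb of glass, exactly as shown in the question or the answer.
The oxide mass targets at 1000 lb glaze:
  MgO: 10.05% × 1000 = 100.5 lb
  BaO: 16.32% × 1000 = 163.2 lb
  SiO2: 40.39% × 1000 = 403.9 lb
  Al2O3: 0.08172% × 1000 = 0.8172 lb
  PbO: 33.16% × 1000 = 331.6 lb
Balance tally, oxide-wise, using the reported weights, versus the basis set out (summed amounts equal target values modulo rounding of the values):
  MgO: 33.47·0.9846 + 211.1·0.3200 = 100.5 lb (target 100.5 lb)
  BaO: 210.6·0.7748 = 163.2 lb (target 163.2 lb)
  SiO2: 272.4·0.9949 + 211.1·0.6296 = 403.9 lb (target 403.9 lb)
  Al2O3: 272.4·0.003000 = 0.8172 lb (target 0.8172 lb)
  PbO: 331.9·0.9990 = 331.6 lb (target 331.6 lb)
Consistency of the glass mass: total charge less LOI = 1000 lb (the Σ of target masses is 1000 lb; versus the stated basis of 1000 lb — gaps are rounding artifacts).
Total batch = Σ batch = 1059 lb; the LOI term Σ batch·LOI equals 59.49 lb; as yield: glass ÷ batch → 94.39%.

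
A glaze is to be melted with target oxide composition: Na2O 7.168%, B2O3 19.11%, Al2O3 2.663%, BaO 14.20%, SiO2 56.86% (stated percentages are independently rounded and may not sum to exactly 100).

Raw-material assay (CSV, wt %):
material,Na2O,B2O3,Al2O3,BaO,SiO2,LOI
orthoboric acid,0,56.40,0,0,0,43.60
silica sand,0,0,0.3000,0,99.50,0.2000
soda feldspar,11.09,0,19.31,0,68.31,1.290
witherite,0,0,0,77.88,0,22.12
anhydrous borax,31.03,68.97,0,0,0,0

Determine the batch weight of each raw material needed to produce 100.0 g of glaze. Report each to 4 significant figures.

Batch per 100.0 g glaze:
  orthoboric acid: 11.33 g
  silica sand: 48.19 g
  soda feldspar: 13.04 g
  witherite: 18.23 g
  anhydrous borax: 18.44 g
Total batch = 109.2 g; LOI loss = 9.237 g; yield = 91.54%

Every computation runs at full float precision in every operation; in-progress results are rounded to 4 significant figures when quoted; a single rounding completes every reported figure. Derived quantities, which include ignition loss, glass mass, the totals, the yield, the five compositions, are recomputed in exact precision, as written in either problem or answer, starting from the weights for 100.0 g of glass.
Target masses of each oxide per 100.0 g glaze:
  Na2O: 7.168% × 100.0 = 7.168 g
  B2O3: 19.11% × 100.0 = 19.11 g
  Al2O3: 2.663% × 100.0 = 2.663 g
  BaO: 14.20% × 100.0 = 14.20 g
  SiO2: 56.86% × 100.0 = 56.86 g
Verifying the oxide balance with the batch weights as given, under the basis named above (delivered sums recover each target inside rounding margins):
  Na2O: 13.04·0.1109 + 18.44·0.3103 = 7.168 g (target 7.168 g)
  B2O3: 11.33·0.5640 + 18.44·0.6897 = 19.11 g (target 19.11 g)
  Al2O3: 48.19·0.003000 + 13.04·0.1931 = 2.663 g (target 2.663 g)
  BaO: 18.23·0.7788 = 14.20 g (target 14.20 g)
  SiO2: 48.19·0.9950 + 13.04·0.6831 = 56.86 g (target 56.86 g)
Consistency of the glass mass: batch total minus LOI = 99.99 g (per-oxide target masses sum to 100.0 g; against the stated basis, 100.0 g — a pure rounding effect).
Batch total: Σ batch = 109.2 g; LOI loss = Σ batch·LOI = 9.237 g; yield = glass ÷ total batch = 91.54%.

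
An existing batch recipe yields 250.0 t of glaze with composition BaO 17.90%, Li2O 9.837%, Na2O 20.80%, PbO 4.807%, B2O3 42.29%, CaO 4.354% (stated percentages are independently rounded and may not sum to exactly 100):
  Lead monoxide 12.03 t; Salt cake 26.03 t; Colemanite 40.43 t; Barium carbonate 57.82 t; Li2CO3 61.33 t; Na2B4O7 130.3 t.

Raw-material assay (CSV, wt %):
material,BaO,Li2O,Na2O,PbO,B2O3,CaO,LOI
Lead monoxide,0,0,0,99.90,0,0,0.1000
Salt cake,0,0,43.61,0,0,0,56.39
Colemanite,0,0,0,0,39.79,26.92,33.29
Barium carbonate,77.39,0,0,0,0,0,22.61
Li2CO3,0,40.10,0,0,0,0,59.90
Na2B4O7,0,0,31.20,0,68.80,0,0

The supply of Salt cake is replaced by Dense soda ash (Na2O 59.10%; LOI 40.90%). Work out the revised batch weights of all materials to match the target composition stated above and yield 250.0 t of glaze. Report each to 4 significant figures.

Revised batch per 250.0 t glaze:
  Lead monoxide: 12.03 t
  Dense soda ash: 19.21 t
  Colemanite: 40.43 t
  Barium carbonate: 57.82 t
  Li2CO3: 61.33 t
  Na2B4O7: 130.3 t
Total batch = 321.1 t; LOI loss = 71.14 t

Each numeric step holds exact precision at all times. Rounding to four significant digits applies to each in-between result as printed. Each reported figure is rounded exactly once; all derived quantities are rebuilt starting from the weights on 250.0 t of glass at full precision (LOI, totals, six oxide percentages, glass mass, the yield) exactly as shown in either problem or answer.
Per-oxide target masses for 250.0 t glaze:
  BaO: 17.90% × 250.0 = 44.75 t
  Li2O: 9.837% × 250.0 = 24.59 t
  Na2O: 20.80% × 250.0 = 52.00 t
  PbO: 4.807% × 250.0 = 12.02 t
  B2O3: 42.29% × 250.0 = 105.7 t
  CaO: 4.354% × 250.0 = 10.88 t
Verifying the oxide balance given the weights on record, for the quoted basis mass (sum by sum, the targets are met once rounding is allowed for):
  BaO: 57.82·0.7739 = 44.75 t (target 44.75 t)
  Li2O: 61.33·0.4010 = 24.59 t (target 24.59 t)
  Na2O: 19.21·0.5910 + 130.3·0.3120 = 52.01 t (target 52.00 t)
  PbO: 12.03·0.9990 = 12.02 t (target 12.02 t)
  B2O3: 40.43·0.3979 + 130.3·0.6880 = 105.7 t (target 105.7 t)
  CaO: 40.43·0.2692 = 10.88 t (target 10.88 t)
Consistency of the glass mass: total batch − LOI = 250.0 t (the Σ of target masses is 250.0 t; against the stated basis, 250.0 t — deltas are rounding alone).
Summing the batch: Σ batch = 321.1 t; LOI removed, Σ of batch·LOI: 71.14 t; as yield: glass ÷ batch → 77.85%.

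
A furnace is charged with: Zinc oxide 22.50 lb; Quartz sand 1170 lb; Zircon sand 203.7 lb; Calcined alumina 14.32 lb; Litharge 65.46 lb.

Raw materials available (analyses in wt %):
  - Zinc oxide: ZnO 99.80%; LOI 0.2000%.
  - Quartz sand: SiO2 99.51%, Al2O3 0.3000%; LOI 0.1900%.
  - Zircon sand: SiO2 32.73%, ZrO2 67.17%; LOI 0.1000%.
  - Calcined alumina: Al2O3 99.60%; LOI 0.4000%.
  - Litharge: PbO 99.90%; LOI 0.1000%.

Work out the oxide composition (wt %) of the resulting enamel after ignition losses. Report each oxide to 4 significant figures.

Glass mass = 1473 lb (batch 1476 − LOI 2.594).
Composition: SiO2 83.54%, Al2O3 1.206%, PbO 4.438%, ZnO 1.524%, ZrO2 9.286%

Each numeric step keeps exact precision from start to finish; working values are shown (rounded to four significant digits) between the steps — every reported result is rounded exactly once — the derived quantities (ignition loss, totals, yield, net glass mass, the five compositions) are computed from the batch weights at 1473 lb of glass in exact precision as they appear in problem or answer.
Per-oxide mass from batch:
  SiO2: 1170·0.9951 + 203.7·0.3273 = 1231 lb
  Al2O3: 1170·0.003000 + 14.32·0.9960 = 17.77 lb
  PbO: 65.46·0.9990 = 65.39 lb
  ZnO: 22.50·0.9980 = 22.45 lb
  ZrO2: 203.7·0.6717 = 136.8 lb
LOI: 22.50·0.002000 + 1170·0.001900 + 203.7·0.001000 + 14.32·0.004000 + 65.46·0.001000 = 2.594 lb
Glass = total batch minus LOI = 1476 − 2.594 = 1473 lb (= Σ oxide masses)
oxide / glass × 100 gives the wt %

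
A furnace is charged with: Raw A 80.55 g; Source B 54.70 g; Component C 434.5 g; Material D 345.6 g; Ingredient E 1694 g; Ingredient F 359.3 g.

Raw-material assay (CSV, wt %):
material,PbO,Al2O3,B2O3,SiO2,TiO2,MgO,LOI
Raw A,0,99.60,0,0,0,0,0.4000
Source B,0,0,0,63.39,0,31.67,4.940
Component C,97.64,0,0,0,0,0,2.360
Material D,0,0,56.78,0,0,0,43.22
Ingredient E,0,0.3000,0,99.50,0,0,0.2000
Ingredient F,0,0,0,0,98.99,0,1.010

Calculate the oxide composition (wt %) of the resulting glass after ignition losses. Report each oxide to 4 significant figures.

Glass mass = 2799 g (batch 2969 − LOI 169.7).
Composition: PbO 15.16%, Al2O3 3.048%, B2O3 7.011%, SiO2 61.46%, TiO2 12.71%, MgO 0.6189%

Intermediates are displayed, rounded to 4 significant figures, in the printout — the working math holds full precision at every stage. Every reported value receives exactly one rounding — all derived quantities are re-derived at full float precision (yield, totals, ignition loss, the six compositions, net glass mass) using the weight values at 2799 g of glass, as set out in the problem or the answer.
Delivered oxide masses:
  PbO: 434.5·0.9764 = 424.2 g
  Al2O3: 80.55·0.9960 + 1694·0.003000 = 85.31 g
  B2O3: 345.6·0.5678 = 196.2 g
  SiO2: 54.70·0.6339 + 1694·0.9950 = 1720 g
  TiO2: 359.3·0.9899 = 355.7 g
  MgO: 54.70·0.3167 = 17.32 g
LOI: 80.55·0.004000 + 54.70·0.04940 + 434.5·0.02360 + 345.6·0.4322 + 1694·0.002000 + 359.3·0.01010 = 169.7 g
Glass mass = batch − LOI = 2969 − 169.7 = 2799 g (equal to the oxide-mass sum)
each wt % is 100 × oxide ÷ glass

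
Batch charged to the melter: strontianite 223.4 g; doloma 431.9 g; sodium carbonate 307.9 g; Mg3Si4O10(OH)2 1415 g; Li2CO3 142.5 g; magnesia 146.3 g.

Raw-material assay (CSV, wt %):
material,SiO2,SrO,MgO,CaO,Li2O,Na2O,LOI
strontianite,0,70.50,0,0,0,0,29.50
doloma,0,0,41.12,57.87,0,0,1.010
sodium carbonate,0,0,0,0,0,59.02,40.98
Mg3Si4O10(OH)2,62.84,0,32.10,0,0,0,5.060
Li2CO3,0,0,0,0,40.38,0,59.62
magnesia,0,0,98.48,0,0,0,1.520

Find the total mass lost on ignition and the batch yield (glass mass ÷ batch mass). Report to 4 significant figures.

The intermediate values appear, rounded to four significant figures, across the worked steps; every computation keeps exact precision at each step — a single rounding completes each reported value; derived quantities are carried from the weighed amounts per 2312 g of glass at full precision (net glass mass, the yield, LOI, six oxide percentages, totals) as set out in the question or the answer.
Per-material ignition loss:
  strontianite: 223.4 × 0.2950 = 65.90 g
  doloma: 431.9 × 0.01010 = 4.362 g
  sodium carbonate: 307.9 × 0.4098 = 126.2 g
  Mg3Si4O10(OH)2: 1415 × 0.05060 = 71.60 g
  Li2CO3: 142.5 × 0.5962 = 84.96 g
  magnesia: 146.3 × 0.01520 = 2.224 g
Total LOI = 355.2 g
Glass = batch − LOI = 2667 − 355.2 = 2312 g

LOI loss = 355.2 g; glass = 2312 g; yield = 86.68%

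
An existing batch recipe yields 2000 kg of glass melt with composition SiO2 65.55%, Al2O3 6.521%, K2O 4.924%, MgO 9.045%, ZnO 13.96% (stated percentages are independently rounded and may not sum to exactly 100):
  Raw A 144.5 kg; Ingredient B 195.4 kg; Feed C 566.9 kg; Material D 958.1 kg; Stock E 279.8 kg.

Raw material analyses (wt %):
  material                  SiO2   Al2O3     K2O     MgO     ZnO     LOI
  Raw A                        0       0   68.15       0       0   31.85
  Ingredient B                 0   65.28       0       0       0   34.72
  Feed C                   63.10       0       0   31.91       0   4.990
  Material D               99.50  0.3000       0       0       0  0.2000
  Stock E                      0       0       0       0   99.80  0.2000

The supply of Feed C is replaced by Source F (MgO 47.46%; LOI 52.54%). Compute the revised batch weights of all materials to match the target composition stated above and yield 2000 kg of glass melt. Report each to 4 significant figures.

Revised batch per 2000 kg glass melt:
  Raw A: 144.5 kg
  Ingredient B: 193.7 kg
  Source F: 381.2 kg
  Material D: 1318 kg
  Stock E: 279.8 kg
Total batch = 2317 kg; LOI loss = 316.8 kg

Mid-chain values are displayed rounded to four significant digits at each printed step; all arithmetic carries full float precision through the solve; a single rounding finalizes each reported number. All derived quantities (net glass mass, the totals, five oxide percentages, the yield, ignition loss) are computed in full float precision from the weighed amounts on 2000 kg of glass exactly as printed in either problem or answer.
Target masses of each oxide per 2000 kg glass melt:
  SiO2: 65.55% × 2000 = 1311 kg
  Al2O3: 6.521% × 2000 = 130.4 kg
  K2O: 4.924% × 2000 = 98.48 kg
  MgO: 9.045% × 2000 = 180.9 kg
  ZnO: 13.96% × 2000 = 279.2 kg
Checking each oxide sum given the weights on record, relative to the basis at hand (summed amounts equal target values within answer rounding):
  SiO2: 1318·0.9950 = 1311 kg (target 1311 kg)
  Al2O3: 193.7·0.6528 + 1318·0.003000 = 130.4 kg (target 130.4 kg)
  K2O: 144.5·0.6815 = 98.48 kg (target 98.48 kg)
  MgO: 381.2·0.4746 = 180.9 kg (target 180.9 kg)
  ZnO: 279.8·0.9980 = 279.2 kg (target 279.2 kg)
Auditing the glass mass value: net batch after ignition = 2000 kg (oxide target masses add up to 2000 kg; basis as stated: 2000 kg — any gap is answer rounding).
Batch total: Σ batch = 2317 kg; LOI removed, Σ of batch·LOI: 316.8 kg; the yield ratio, glass ÷ batch: 86.33%.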